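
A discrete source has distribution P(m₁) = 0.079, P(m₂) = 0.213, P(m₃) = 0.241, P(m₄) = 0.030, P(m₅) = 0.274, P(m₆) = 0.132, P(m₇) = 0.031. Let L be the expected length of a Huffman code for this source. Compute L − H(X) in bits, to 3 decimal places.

Entropy H = −Σ p log₂ p ≈ 2.4638 bits.
Huffman merges: 3/100+31/1000→61/1000; 61/1000+79/1000→7/50; 33/250+7/50→34/125; 213/1000+241/1000→227/500; 34/125+137/500→273/500; 227/500+273/500→1. L = 2473/1000 ≈ 2.4730.
L − H = 2.4730 − 2.4638 = 0.009 bits.

0.009 bits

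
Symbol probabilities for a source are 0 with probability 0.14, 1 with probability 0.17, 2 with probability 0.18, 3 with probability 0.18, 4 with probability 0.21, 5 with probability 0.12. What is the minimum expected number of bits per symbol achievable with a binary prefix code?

2.61 bits/symbol

Repeatedly combine the two least-probable nodes; the expected code length is the sum of the merged weights.
merge 3/25 + 7/50 → 13/50
merge 17/100 + 9/50 → 7/20
merge 9/50 + 21/100 → 39/100
merge 13/50 + 7/20 → 61/100
merge 39/100 + 61/100 → 1
L = 13/50 + 7/20 + 39/100 + 61/100 + 1 = 261/100 = 2.61 bits/symbol.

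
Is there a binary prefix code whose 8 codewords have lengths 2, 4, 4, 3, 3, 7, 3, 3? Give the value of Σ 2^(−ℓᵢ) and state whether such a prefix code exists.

With common denominator 2^7 = 128: Σ 2^(−ℓᵢ) = 32/128 + 8/128 + 8/128 + 16/128 + 16/128 + 1/128 + 16/128 + 16/128 = 113/128 = 0.8828125.
Kraft's inequality requires Σ ≤ 1; here Σ = 0.8828125 ≤ 1, so such a prefix code exists.

0.8828125; yes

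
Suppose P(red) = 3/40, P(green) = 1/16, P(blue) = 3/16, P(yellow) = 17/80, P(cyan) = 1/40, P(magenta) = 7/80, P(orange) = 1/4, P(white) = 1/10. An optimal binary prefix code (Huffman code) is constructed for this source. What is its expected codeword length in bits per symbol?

2.7875 bits/symbol

Repeatedly combine the two least-probable nodes; the expected code length is the sum of the merged weights.
merge 1/40 + 1/16 → 7/80
merge 3/40 + 7/80 → 13/80
merge 7/80 + 1/10 → 3/16
merge 13/80 + 3/16 → 7/20
merge 3/16 + 17/80 → 2/5
merge 1/4 + 7/20 → 3/5
merge 2/5 + 3/5 → 1
L = 7/80 + 13/80 + 3/16 + 7/20 + 2/5 + 3/5 + 1 = 223/80 = 2.7875 bits/symbol.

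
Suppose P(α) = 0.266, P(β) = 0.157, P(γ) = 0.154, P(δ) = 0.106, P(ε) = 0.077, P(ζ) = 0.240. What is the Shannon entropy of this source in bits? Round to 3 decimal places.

H = −Σ pᵢ log₂ pᵢ.
−0.266·log₂(0.266) = 0.5082
−0.157·log₂(0.157) = 0.4194
−0.154·log₂(0.154) = 0.4156
−0.106·log₂(0.106) = 0.3432
−0.077·log₂(0.077) = 0.2848
−0.240·log₂(0.240) = 0.4941
Sum ≈ 2.4654 → 2.465 bits.

2.465 bits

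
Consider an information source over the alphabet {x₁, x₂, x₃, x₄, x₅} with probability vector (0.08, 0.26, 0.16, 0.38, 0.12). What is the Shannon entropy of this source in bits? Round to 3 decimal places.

2.117 bits

H = −Σ pᵢ log₂ pᵢ.
−0.08·log₂(0.08) = 0.2915
−0.26·log₂(0.26) = 0.5053
−0.16·log₂(0.16) = 0.4230
−0.38·log₂(0.38) = 0.5305
−0.12·log₂(0.12) = 0.3671
Sum ≈ 2.1173 → 2.117 bits.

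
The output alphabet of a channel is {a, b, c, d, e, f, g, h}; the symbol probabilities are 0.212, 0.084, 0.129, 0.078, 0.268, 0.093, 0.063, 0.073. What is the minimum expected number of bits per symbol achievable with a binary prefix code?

Repeatedly combine the two least-probable nodes; the expected code length is the sum of the merged weights.
merge 63/1000 + 73/1000 → 17/125
merge 39/500 + 21/250 → 81/500
merge 93/1000 + 129/1000 → 111/500
merge 17/125 + 81/500 → 149/500
merge 53/250 + 111/500 → 217/500
merge 67/250 + 149/500 → 283/500
merge 217/500 + 283/500 → 1
L = 17/125 + 81/500 + 111/500 + 149/500 + 217/500 + 283/500 + 1 = 1409/500 = 2.818 bits/symbol.

2.818 bits/symbol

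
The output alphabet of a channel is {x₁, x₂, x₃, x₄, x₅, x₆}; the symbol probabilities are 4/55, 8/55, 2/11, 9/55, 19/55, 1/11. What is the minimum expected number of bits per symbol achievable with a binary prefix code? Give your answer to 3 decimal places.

2.473 bits/symbol

Repeatedly combine the two least-probable nodes; the expected code length is the sum of the merged weights.
merge 4/55 + 1/11 → 9/55
merge 8/55 + 9/55 → 17/55
merge 9/55 + 2/11 → 19/55
merge 17/55 + 19/55 → 36/55
merge 19/55 + 36/55 → 1
L = 9/55 + 17/55 + 19/55 + 36/55 + 1 = 136/55 ≈ 2.473 bits/symbol.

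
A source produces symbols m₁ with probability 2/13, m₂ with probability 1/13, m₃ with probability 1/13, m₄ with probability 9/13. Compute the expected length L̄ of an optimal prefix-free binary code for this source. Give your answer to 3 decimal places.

1.462 bits/symbol

Repeatedly combine the two least-probable nodes; the expected code length is the sum of the merged weights.
merge 1/13 + 1/13 → 2/13
merge 2/13 + 2/13 → 4/13
merge 4/13 + 9/13 → 1
L = 2/13 + 4/13 + 1 = 19/13 ≈ 1.462 bits/symbol.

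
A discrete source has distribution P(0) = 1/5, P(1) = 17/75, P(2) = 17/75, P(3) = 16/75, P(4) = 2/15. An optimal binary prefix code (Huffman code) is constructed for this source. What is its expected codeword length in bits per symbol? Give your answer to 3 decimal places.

2.333 bits/symbol

Repeatedly combine the two least-probable nodes; the expected code length is the sum of the merged weights.
merge 2/15 + 1/5 → 1/3
merge 16/75 + 17/75 → 11/25
merge 17/75 + 1/3 → 14/25
merge 11/25 + 14/25 → 1
L = 1/3 + 11/25 + 14/25 + 1 = 7/3 ≈ 2.333 bits/symbol.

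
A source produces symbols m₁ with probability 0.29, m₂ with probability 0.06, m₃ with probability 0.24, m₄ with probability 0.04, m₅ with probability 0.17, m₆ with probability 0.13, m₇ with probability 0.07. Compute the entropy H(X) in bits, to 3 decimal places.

H = −Σ pᵢ log₂ pᵢ.
−0.29·log₂(0.29) = 0.5179
−0.06·log₂(0.06) = 0.2435
−0.24·log₂(0.24) = 0.4941
−0.04·log₂(0.04) = 0.1858
−0.17·log₂(0.17) = 0.4346
−0.13·log₂(0.13) = 0.3826
−0.07·log₂(0.07) = 0.2686
Sum ≈ 2.5271 → 2.527 bits.

2.527 bits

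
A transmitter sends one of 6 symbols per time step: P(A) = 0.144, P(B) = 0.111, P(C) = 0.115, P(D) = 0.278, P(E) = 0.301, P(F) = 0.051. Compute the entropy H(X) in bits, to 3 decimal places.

2.367 bits

H = −Σ pᵢ log₂ pᵢ.
−0.144·log₂(0.144) = 0.4026
−0.111·log₂(0.111) = 0.3520
−0.115·log₂(0.115) = 0.3588
−0.278·log₂(0.278) = 0.5134
−0.301·log₂(0.301) = 0.5214
−0.051·log₂(0.051) = 0.2190
Sum ≈ 2.3672 → 2.367 bits.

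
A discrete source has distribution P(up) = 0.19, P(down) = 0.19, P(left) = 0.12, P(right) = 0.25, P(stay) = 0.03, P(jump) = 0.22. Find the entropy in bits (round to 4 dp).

2.4099 bits

H = −Σ pᵢ log₂ pᵢ.
−0.19·log₂(0.19) = 0.4552
−0.19·log₂(0.19) = 0.4552
−0.12·log₂(0.12) = 0.3671
−0.25·log₂(0.25) = 0.5000
−0.03·log₂(0.03) = 0.1518
−0.22·log₂(0.22) = 0.4806
Sum ≈ 2.4099 → 2.4099 bits.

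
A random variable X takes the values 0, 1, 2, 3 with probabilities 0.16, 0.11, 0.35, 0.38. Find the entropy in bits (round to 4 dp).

1.8339 bits

H = −Σ pᵢ log₂ pᵢ.
−0.16·log₂(0.16) = 0.4230
−0.11·log₂(0.11) = 0.3503
−0.35·log₂(0.35) = 0.5301
−0.38·log₂(0.38) = 0.5305
Sum ≈ 1.8339 → 1.8339 bits.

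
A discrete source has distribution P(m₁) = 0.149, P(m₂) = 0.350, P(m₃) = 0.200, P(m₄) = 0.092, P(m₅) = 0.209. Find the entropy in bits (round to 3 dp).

2.192 bits

H = −Σ pᵢ log₂ pᵢ.
−0.149·log₂(0.149) = 0.4092
−0.350·log₂(0.350) = 0.5301
−0.200·log₂(0.200) = 0.4644
−0.092·log₂(0.092) = 0.3167
−0.209·log₂(0.209) = 0.4720
Sum ≈ 2.1924 → 2.192 bits.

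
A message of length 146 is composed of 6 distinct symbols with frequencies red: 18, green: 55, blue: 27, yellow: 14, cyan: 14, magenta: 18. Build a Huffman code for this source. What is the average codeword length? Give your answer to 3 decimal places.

Probabilities are the counts divided by 146.
Repeatedly combine the two least-probable nodes; the expected code length is the sum of the merged weights.
merge 7/73 + 7/73 → 14/73
merge 9/73 + 9/73 → 18/73
merge 27/146 + 14/73 → 55/146
merge 18/73 + 55/146 → 91/146
merge 55/146 + 91/146 → 1
L = 14/73 + 18/73 + 55/146 + 91/146 + 1 = 178/73 ≈ 2.438 bits/symbol.

2.438 bits/symbol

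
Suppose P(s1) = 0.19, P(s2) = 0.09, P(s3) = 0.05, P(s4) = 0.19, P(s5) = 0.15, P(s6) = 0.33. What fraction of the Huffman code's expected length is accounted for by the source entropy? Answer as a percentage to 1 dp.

97.8%

Entropy H = −Σ p log₂ p ≈ 2.3776 bits.
Huffman merges: 1/20+9/100→7/50; 7/50+3/20→29/100; 19/100+19/100→19/50; 29/100+33/100→31/50; 19/50+31/50→1. L = 243/100 ≈ 2.4300.
Efficiency = H/L = 2.3776/2.4300 = 97.8%.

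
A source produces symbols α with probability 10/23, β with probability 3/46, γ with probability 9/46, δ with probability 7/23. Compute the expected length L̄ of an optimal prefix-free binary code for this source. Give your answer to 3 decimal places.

Repeatedly combine the two least-probable nodes; the expected code length is the sum of the merged weights.
merge 3/46 + 9/46 → 6/23
merge 6/23 + 7/23 → 13/23
merge 10/23 + 13/23 → 1
L = 6/23 + 13/23 + 1 = 42/23 ≈ 1.826 bits/symbol.

1.826 bits/symbol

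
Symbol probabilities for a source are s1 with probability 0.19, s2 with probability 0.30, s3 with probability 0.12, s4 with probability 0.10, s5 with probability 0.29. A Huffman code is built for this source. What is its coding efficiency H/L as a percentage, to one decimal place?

Entropy H = −Σ p log₂ p ≈ 2.1935 bits.
Huffman merges: 1/10+3/25→11/50; 19/100+11/50→41/100; 29/100+3/10→59/100; 41/100+59/100→1. L = 111/50 ≈ 2.2200.
Efficiency = H/L = 2.1935/2.2200 = 98.8%.

98.8%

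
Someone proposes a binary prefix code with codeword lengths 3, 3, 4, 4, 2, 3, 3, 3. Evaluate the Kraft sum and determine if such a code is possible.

1; yes

With common denominator 2^4 = 16: Σ 2^(−ℓᵢ) = 2/16 + 2/16 + 1/16 + 1/16 + 4/16 + 2/16 + 2/16 + 2/16 = 16/16 = 1.
Kraft's inequality requires Σ ≤ 1; here Σ = 1 ≤ 1, so such a prefix code exists.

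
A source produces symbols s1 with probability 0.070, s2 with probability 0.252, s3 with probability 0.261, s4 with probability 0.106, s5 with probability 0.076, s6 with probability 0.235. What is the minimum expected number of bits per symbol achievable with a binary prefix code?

Repeatedly combine the two least-probable nodes; the expected code length is the sum of the merged weights.
merge 7/100 + 19/250 → 73/500
merge 53/500 + 73/500 → 63/250
merge 47/200 + 63/250 → 487/1000
merge 63/250 + 261/1000 → 513/1000
merge 487/1000 + 513/1000 → 1
L = 73/500 + 63/250 + 487/1000 + 513/1000 + 1 = 1199/500 = 2.398 bits/symbol.

2.398 bits/symbol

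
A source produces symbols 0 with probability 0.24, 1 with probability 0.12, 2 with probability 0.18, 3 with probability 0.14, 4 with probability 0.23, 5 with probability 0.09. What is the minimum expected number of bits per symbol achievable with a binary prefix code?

Repeatedly combine the two least-probable nodes; the expected code length is the sum of the merged weights.
merge 9/100 + 3/25 → 21/100
merge 7/50 + 9/50 → 8/25
merge 21/100 + 23/100 → 11/25
merge 6/25 + 8/25 → 14/25
merge 11/25 + 14/25 → 1
L = 21/100 + 8/25 + 11/25 + 14/25 + 1 = 253/100 = 2.53 bits/symbol.

2.53 bits/symbol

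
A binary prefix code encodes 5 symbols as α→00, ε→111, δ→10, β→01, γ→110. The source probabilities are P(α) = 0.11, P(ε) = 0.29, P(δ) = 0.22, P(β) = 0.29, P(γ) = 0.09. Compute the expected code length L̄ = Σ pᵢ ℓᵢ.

L̄ = Σ pᵢ·ℓᵢ = 0.11·2 + 0.29·3 + 0.22·2 + 0.29·2 + 0.09·3 = 2.38 bits/symbol.

2.38 bits/symbol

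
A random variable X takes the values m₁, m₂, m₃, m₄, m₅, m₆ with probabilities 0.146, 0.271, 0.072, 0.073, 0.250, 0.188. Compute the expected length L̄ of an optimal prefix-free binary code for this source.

Repeatedly combine the two least-probable nodes; the expected code length is the sum of the merged weights.
merge 9/125 + 73/1000 → 29/200
merge 29/200 + 73/500 → 291/1000
merge 47/250 + 1/4 → 219/500
merge 271/1000 + 291/1000 → 281/500
merge 219/500 + 281/500 → 1
L = 29/200 + 291/1000 + 219/500 + 281/500 + 1 = 609/250 = 2.436 bits/symbol.

2.436 bits/symbol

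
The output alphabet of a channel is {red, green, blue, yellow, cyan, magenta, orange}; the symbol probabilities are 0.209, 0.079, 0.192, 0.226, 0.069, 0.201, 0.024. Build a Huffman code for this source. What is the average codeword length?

Repeatedly combine the two least-probable nodes; the expected code length is the sum of the merged weights.
merge 3/125 + 69/1000 → 93/1000
merge 79/1000 + 93/1000 → 43/250
merge 43/250 + 24/125 → 91/250
merge 201/1000 + 209/1000 → 41/100
merge 113/500 + 91/250 → 59/100
merge 41/100 + 59/100 → 1
L = 93/1000 + 43/250 + 91/250 + 41/100 + 59/100 + 1 = 2629/1000 = 2.629 bits/symbol.

2.629 bits/symbol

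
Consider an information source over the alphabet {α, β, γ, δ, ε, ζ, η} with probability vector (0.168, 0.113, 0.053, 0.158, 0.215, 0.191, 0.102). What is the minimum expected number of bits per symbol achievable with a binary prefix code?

2.749 bits/symbol

Repeatedly combine the two least-probable nodes; the expected code length is the sum of the merged weights.
merge 53/1000 + 51/500 → 31/200
merge 113/1000 + 31/200 → 67/250
merge 79/500 + 21/125 → 163/500
merge 191/1000 + 43/200 → 203/500
merge 67/250 + 163/500 → 297/500
merge 203/500 + 297/500 → 1
L = 31/200 + 67/250 + 163/500 + 203/500 + 297/500 + 1 = 2749/1000 = 2.749 bits/symbol.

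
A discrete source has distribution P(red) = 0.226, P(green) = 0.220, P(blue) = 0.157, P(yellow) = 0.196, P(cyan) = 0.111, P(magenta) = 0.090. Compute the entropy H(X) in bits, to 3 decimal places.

2.510 bits

H = −Σ pᵢ log₂ pᵢ.
−0.226·log₂(0.226) = 0.4849
−0.220·log₂(0.220) = 0.4806
−0.157·log₂(0.157) = 0.4194
−0.196·log₂(0.196) = 0.4608
−0.111·log₂(0.111) = 0.3520
−0.090·log₂(0.090) = 0.3127
Sum ≈ 2.5103 → 2.510 bits.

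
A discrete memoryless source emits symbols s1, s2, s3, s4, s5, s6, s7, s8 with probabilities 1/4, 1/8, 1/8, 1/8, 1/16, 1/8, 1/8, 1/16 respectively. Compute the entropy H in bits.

Each probability is a power of 1/2, so log₂(1/p) is an integer.
H = Σ p·log₂(1/p) = 1/4·2 + 1/8·3 + 1/8·3 + 1/8·3 + 1/16·4 + 1/8·3 + 1/8·3 + 1/16·4 = 2.875 bits.

2.875 bits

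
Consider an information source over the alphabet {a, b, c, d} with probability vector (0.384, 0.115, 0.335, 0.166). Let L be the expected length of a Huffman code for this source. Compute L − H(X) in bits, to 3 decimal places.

0.049 bits

Entropy H = −Σ p log₂ p ≈ 1.8477 bits.
Huffman merges: 23/200+83/500→281/1000; 281/1000+67/200→77/125; 48/125+77/125→1. L = 1897/1000 ≈ 1.8970.
L − H = 1.8970 − 1.8477 = 0.049 bits.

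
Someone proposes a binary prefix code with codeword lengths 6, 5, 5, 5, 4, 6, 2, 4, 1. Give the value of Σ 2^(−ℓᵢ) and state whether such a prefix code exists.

1; yes

With common denominator 2^6 = 64: Σ 2^(−ℓᵢ) = 1/64 + 2/64 + 2/64 + 2/64 + 4/64 + 1/64 + 16/64 + 4/64 + 32/64 = 64/64 = 1.
Kraft's inequality requires Σ ≤ 1; here Σ = 1 ≤ 1, so such a prefix code exists.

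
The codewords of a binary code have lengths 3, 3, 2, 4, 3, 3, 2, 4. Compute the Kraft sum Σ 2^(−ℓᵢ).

With common denominator 2^4 = 16: Σ 2^(−ℓᵢ) = 2/16 + 2/16 + 4/16 + 1/16 + 2/16 + 2/16 + 4/16 + 1/16 = 18/16 = 1.125.

1.125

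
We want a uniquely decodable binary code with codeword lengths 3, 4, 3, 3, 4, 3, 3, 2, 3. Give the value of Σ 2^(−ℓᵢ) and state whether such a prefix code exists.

1.125; no

With common denominator 2^4 = 16: Σ 2^(−ℓᵢ) = 2/16 + 1/16 + 2/16 + 2/16 + 1/16 + 2/16 + 2/16 + 4/16 + 2/16 = 18/16 = 1.125.
Kraft's inequality requires Σ ≤ 1; here Σ = 1.125 > 1, so no such prefix code exists.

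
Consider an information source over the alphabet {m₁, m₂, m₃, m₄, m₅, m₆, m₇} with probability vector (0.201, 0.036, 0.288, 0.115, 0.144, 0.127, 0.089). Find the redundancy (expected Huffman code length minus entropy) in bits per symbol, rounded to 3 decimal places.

0.031 bits

Entropy H = −Σ p log₂ p ≈ 2.6053 bits.
Huffman merges: 9/250+89/1000→1/8; 23/200+1/8→6/25; 127/1000+18/125→271/1000; 201/1000+6/25→441/1000; 271/1000+36/125→559/1000; 441/1000+559/1000→1. L = 659/250 ≈ 2.6360.
L − H = 2.6360 − 2.6053 = 0.031 bits.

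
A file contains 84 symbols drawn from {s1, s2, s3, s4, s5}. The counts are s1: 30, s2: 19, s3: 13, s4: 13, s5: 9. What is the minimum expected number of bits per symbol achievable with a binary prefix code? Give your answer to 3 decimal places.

2.262 bits/symbol

Probabilities are the counts divided by 84.
Repeatedly combine the two least-probable nodes; the expected code length is the sum of the merged weights.
merge 3/28 + 13/84 → 11/42
merge 13/84 + 19/84 → 8/21
merge 11/42 + 5/14 → 13/21
merge 8/21 + 13/21 → 1
L = 11/42 + 8/21 + 13/21 + 1 = 95/42 ≈ 2.262 bits/symbol.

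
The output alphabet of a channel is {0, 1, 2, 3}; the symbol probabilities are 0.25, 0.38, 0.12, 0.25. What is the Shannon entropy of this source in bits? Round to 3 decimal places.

1.898 bits

H = −Σ pᵢ log₂ pᵢ.
−0.25·log₂(0.25) = 0.5000
−0.38·log₂(0.38) = 0.5305
−0.12·log₂(0.12) = 0.3671
−0.25·log₂(0.25) = 0.5000
Sum ≈ 1.8975 → 1.898 bits.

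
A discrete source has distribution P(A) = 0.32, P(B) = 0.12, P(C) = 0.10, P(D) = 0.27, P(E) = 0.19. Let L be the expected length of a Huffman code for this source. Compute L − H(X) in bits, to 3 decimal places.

0.029 bits

Entropy H = −Σ p log₂ p ≈ 2.1905 bits.
Huffman merges: 1/10+3/25→11/50; 19/100+11/50→41/100; 27/100+8/25→59/100; 41/100+59/100→1. L = 111/50 ≈ 2.2200.
L − H = 2.2200 − 2.1905 = 0.029 bits.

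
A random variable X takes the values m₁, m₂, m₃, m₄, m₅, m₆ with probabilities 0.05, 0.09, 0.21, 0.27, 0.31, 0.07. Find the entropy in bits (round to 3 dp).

2.304 bits

H = −Σ pᵢ log₂ pᵢ.
−0.05·log₂(0.05) = 0.2161
−0.09·log₂(0.09) = 0.3127
−0.21·log₂(0.21) = 0.4728
−0.27·log₂(0.27) = 0.5100
−0.31·log₂(0.31) = 0.5238
−0.07·log₂(0.07) = 0.2686
Sum ≈ 2.3039 → 2.304 bits.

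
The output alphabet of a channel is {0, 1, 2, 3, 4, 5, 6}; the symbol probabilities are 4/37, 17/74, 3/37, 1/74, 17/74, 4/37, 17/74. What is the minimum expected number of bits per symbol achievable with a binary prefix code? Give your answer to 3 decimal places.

2.608 bits/symbol

Repeatedly combine the two least-probable nodes; the expected code length is the sum of the merged weights.
merge 1/74 + 3/37 → 7/74
merge 7/74 + 4/37 → 15/74
merge 4/37 + 15/74 → 23/74
merge 17/74 + 17/74 → 17/37
merge 17/74 + 23/74 → 20/37
merge 17/37 + 20/37 → 1
L = 7/74 + 15/74 + 23/74 + 17/37 + 20/37 + 1 = 193/74 ≈ 2.608 bits/symbol.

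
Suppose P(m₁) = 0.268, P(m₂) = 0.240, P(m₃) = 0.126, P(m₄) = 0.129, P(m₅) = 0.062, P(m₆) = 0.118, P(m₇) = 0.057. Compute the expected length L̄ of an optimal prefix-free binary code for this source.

Repeatedly combine the two least-probable nodes; the expected code length is the sum of the merged weights.
merge 57/1000 + 31/500 → 119/1000
merge 59/500 + 119/1000 → 237/1000
merge 63/500 + 129/1000 → 51/200
merge 237/1000 + 6/25 → 477/1000
merge 51/200 + 67/250 → 523/1000
merge 477/1000 + 523/1000 → 1
L = 119/1000 + 237/1000 + 51/200 + 477/1000 + 523/1000 + 1 = 2611/1000 = 2.611 bits/symbol.

2.611 bits/symbol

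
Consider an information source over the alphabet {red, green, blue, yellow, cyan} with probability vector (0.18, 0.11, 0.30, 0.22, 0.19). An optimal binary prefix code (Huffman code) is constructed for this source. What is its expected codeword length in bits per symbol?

2.29 bits/symbol

Repeatedly combine the two least-probable nodes; the expected code length is the sum of the merged weights.
merge 11/100 + 9/50 → 29/100
merge 19/100 + 11/50 → 41/100
merge 29/100 + 3/10 → 59/100
merge 41/100 + 59/100 → 1
L = 29/100 + 41/100 + 59/100 + 1 = 229/100 = 2.29 bits/symbol.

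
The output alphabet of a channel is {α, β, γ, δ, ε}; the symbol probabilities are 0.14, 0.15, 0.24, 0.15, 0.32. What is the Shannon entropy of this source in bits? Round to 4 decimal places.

2.2384 bits

H = −Σ pᵢ log₂ pᵢ.
−0.14·log₂(0.14) = 0.3971
−0.15·log₂(0.15) = 0.4105
−0.24·log₂(0.24) = 0.4941
−0.15·log₂(0.15) = 0.4105
−0.32·log₂(0.32) = 0.5260
Sum ≈ 2.2384 → 2.2384 bits.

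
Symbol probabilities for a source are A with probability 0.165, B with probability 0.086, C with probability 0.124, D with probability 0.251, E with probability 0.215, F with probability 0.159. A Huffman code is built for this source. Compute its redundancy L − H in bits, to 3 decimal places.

0.028 bits

Entropy H = −Σ p log₂ p ≈ 2.5059 bits.
Huffman merges: 43/500+31/250→21/100; 159/1000+33/200→81/250; 21/100+43/200→17/40; 251/1000+81/250→23/40; 17/40+23/40→1. L = 1267/500 ≈ 2.5340.
L − H = 2.5340 − 2.5059 = 0.028 bits.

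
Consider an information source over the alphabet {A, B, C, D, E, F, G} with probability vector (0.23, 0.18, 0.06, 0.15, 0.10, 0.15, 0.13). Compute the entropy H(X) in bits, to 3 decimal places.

2.712 bits

H = −Σ pᵢ log₂ pᵢ.
−0.23·log₂(0.23) = 0.4877
−0.18·log₂(0.18) = 0.4453
−0.06·log₂(0.06) = 0.2435
−0.15·log₂(0.15) = 0.4105
−0.10·log₂(0.10) = 0.3322
−0.15·log₂(0.15) = 0.4105
−0.13·log₂(0.13) = 0.3826
Sum ≈ 2.7124 → 2.712 bits.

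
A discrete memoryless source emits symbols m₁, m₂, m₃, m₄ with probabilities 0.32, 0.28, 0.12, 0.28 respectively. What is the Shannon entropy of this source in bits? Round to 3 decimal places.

1.922 bits

H = −Σ pᵢ log₂ pᵢ.
−0.32·log₂(0.32) = 0.5260
−0.28·log₂(0.28) = 0.5142
−0.12·log₂(0.12) = 0.3671
−0.28·log₂(0.28) = 0.5142
Sum ≈ 1.9215 → 1.922 bits.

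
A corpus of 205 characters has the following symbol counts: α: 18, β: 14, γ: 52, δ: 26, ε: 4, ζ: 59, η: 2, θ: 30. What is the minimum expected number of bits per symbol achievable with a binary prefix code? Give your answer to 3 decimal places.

Probabilities are the counts divided by 205.
Repeatedly combine the two least-probable nodes; the expected code length is the sum of the merged weights.
merge 2/205 + 4/205 → 6/205
merge 6/205 + 14/205 → 4/41
merge 18/205 + 4/41 → 38/205
merge 26/205 + 6/41 → 56/205
merge 38/205 + 52/205 → 18/41
merge 56/205 + 59/205 → 23/41
merge 18/41 + 23/41 → 1
L = 6/205 + 4/41 + 38/205 + 56/205 + 18/41 + 23/41 + 1 = 106/41 ≈ 2.585 bits/symbol.

2.585 bits/symbol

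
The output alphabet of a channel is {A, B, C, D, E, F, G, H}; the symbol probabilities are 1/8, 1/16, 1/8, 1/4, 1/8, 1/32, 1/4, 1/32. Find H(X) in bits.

Each probability is a power of 1/2, so log₂(1/p) is an integer.
H = Σ p·log₂(1/p) = 1/8·3 + 1/16·4 + 1/8·3 + 1/4·2 + 1/8·3 + 1/32·5 + 1/4·2 + 1/32·5 = 2.6875 bits.

2.6875 bits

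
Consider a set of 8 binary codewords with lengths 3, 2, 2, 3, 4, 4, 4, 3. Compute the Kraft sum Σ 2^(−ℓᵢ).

1.0625

With common denominator 2^4 = 16: Σ 2^(−ℓᵢ) = 2/16 + 4/16 + 4/16 + 2/16 + 1/16 + 1/16 + 1/16 + 2/16 = 17/16 = 1.0625.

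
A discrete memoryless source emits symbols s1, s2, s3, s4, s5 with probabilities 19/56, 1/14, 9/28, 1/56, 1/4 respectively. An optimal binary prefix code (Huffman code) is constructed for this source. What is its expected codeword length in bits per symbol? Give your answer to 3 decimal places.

Repeatedly combine the two least-probable nodes; the expected code length is the sum of the merged weights.
merge 1/56 + 1/14 → 5/56
merge 5/56 + 1/4 → 19/56
merge 9/28 + 19/56 → 37/56
merge 19/56 + 37/56 → 1
L = 5/56 + 19/56 + 37/56 + 1 = 117/56 ≈ 2.089 bits/symbol.

2.089 bits/symbol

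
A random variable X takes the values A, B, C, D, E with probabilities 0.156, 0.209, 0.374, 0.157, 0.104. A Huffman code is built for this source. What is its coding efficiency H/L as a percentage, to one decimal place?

96.8%

Entropy H = −Σ p log₂ p ≈ 2.1798 bits.
Huffman merges: 13/125+39/250→13/50; 157/1000+209/1000→183/500; 13/50+183/500→313/500; 187/500+313/500→1. L = 563/250 ≈ 2.2520.
Efficiency = H/L = 2.1798/2.2520 = 96.8%.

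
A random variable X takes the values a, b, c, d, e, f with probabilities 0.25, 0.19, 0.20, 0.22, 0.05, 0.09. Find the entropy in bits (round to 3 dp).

H = −Σ pᵢ log₂ pᵢ.
−0.25·log₂(0.25) = 0.5000
−0.19·log₂(0.19) = 0.4552
−0.20·log₂(0.20) = 0.4644
−0.22·log₂(0.22) = 0.4806
−0.05·log₂(0.05) = 0.2161
−0.09·log₂(0.09) = 0.3127
Sum ≈ 2.4289 → 2.429 bits.

2.429 bits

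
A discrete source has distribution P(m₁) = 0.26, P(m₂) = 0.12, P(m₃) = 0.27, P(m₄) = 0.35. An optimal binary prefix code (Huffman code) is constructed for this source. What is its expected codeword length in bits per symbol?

Repeatedly combine the two least-probable nodes; the expected code length is the sum of the merged weights.
merge 3/25 + 13/50 → 19/50
merge 27/100 + 7/20 → 31/50
merge 19/50 + 31/50 → 1
L = 19/50 + 31/50 + 1 = 2 bits/symbol.

2 bits/symbol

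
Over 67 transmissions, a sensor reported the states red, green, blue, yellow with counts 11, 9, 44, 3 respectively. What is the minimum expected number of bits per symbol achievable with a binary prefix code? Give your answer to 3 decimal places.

1.522 bits/symbol

Probabilities are the counts divided by 67.
Repeatedly combine the two least-probable nodes; the expected code length is the sum of the merged weights.
merge 3/67 + 9/67 → 12/67
merge 11/67 + 12/67 → 23/67
merge 23/67 + 44/67 → 1
L = 12/67 + 23/67 + 1 = 102/67 ≈ 1.522 bits/symbol.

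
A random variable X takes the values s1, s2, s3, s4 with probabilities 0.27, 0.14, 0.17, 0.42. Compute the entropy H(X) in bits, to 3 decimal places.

1.867 bits

H = −Σ pᵢ log₂ pᵢ.
−0.27·log₂(0.27) = 0.5100
−0.14·log₂(0.14) = 0.3971
−0.17·log₂(0.17) = 0.4346
−0.42·log₂(0.42) = 0.5256
Sum ≈ 1.8674 → 1.867 bits.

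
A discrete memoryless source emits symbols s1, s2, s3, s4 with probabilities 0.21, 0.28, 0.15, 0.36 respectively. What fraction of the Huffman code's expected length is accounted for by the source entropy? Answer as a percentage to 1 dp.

96.4%

Entropy H = −Σ p log₂ p ≈ 1.9282 bits.
Huffman merges: 3/20+21/100→9/25; 7/25+9/25→16/25; 9/25+16/25→1. L = 2 ≈ 2.0000.
Efficiency = H/L = 1.9282/2.0000 = 96.4%.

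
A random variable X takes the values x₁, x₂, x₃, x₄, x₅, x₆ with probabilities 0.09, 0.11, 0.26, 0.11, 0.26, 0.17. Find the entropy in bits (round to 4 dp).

2.4584 bits

H = −Σ pᵢ log₂ pᵢ.
−0.09·log₂(0.09) = 0.3127
−0.11·log₂(0.11) = 0.3503
−0.26·log₂(0.26) = 0.5053
−0.11·log₂(0.11) = 0.3503
−0.26·log₂(0.26) = 0.5053
−0.17·log₂(0.17) = 0.4346
Sum ≈ 2.4584 → 2.4584 bits.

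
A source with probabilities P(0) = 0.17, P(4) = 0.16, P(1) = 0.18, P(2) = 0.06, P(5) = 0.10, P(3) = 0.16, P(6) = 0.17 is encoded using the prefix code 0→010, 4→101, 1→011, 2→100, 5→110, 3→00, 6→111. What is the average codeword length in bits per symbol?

2.84 bits/symbol

L̄ = Σ pᵢ·ℓᵢ = 0.17·3 + 0.16·3 + 0.18·3 + 0.06·3 + 0.10·3 + 0.16·2 + 0.17·3 = 2.84 bits/symbol.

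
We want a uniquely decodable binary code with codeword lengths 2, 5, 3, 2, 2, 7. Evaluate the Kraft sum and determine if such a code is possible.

With common denominator 2^7 = 128: Σ 2^(−ℓᵢ) = 32/128 + 4/128 + 16/128 + 32/128 + 32/128 + 1/128 = 117/128 = 0.9140625.
Kraft's inequality requires Σ ≤ 1; here Σ = 0.9140625 ≤ 1, so such a prefix code exists.

0.9140625; yes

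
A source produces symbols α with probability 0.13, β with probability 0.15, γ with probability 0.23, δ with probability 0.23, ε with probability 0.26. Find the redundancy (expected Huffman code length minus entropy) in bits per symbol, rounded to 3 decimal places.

0.006 bits

Entropy H = −Σ p log₂ p ≈ 2.2738 bits.
Huffman merges: 13/100+3/20→7/25; 23/100+23/100→23/50; 13/50+7/25→27/50; 23/50+27/50→1. L = 57/25 ≈ 2.2800.
L − H = 2.2800 − 2.2738 = 0.006 bits.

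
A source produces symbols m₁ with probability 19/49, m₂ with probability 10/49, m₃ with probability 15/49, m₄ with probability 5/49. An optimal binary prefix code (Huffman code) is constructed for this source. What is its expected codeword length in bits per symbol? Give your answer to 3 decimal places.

1.918 bits/symbol

Repeatedly combine the two least-probable nodes; the expected code length is the sum of the merged weights.
merge 5/49 + 10/49 → 15/49
merge 15/49 + 15/49 → 30/49
merge 19/49 + 30/49 → 1
L = 15/49 + 30/49 + 1 = 94/49 ≈ 1.918 bits/symbol.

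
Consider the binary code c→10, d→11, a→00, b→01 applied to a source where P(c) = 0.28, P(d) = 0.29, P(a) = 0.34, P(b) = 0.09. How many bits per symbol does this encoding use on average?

2 bits/symbol

L̄ = Σ pᵢ·ℓᵢ = 0.28·2 + 0.29·2 + 0.34·2 + 0.09·2 = 2 bits/symbol.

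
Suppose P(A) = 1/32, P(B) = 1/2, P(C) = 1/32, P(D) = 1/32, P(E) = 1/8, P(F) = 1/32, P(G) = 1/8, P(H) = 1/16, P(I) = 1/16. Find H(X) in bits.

2.375 bits

Each probability is a power of 1/2, so log₂(1/p) is an integer.
H = Σ p·log₂(1/p) = 1/32·5 + 1/2·1 + 1/32·5 + 1/32·5 + 1/8·3 + 1/32·5 + 1/8·3 + 1/16·4 + 1/16·4 = 2.375 bits.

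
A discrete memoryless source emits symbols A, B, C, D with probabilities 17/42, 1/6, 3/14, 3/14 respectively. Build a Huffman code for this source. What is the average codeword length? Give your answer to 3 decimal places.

1.976 bits/symbol

Repeatedly combine the two least-probable nodes; the expected code length is the sum of the merged weights.
merge 1/6 + 3/14 → 8/21
merge 3/14 + 8/21 → 25/42
merge 17/42 + 25/42 → 1
L = 8/21 + 25/42 + 1 = 83/42 ≈ 1.976 bits/symbol.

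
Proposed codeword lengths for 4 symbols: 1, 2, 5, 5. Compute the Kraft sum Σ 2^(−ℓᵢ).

With common denominator 2^5 = 32: Σ 2^(−ℓᵢ) = 16/32 + 8/32 + 1/32 + 1/32 = 26/32 = 0.8125.

0.8125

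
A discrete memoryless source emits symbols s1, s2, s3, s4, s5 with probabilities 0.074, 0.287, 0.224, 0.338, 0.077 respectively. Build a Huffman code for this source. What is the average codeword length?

Repeatedly combine the two least-probable nodes; the expected code length is the sum of the merged weights.
merge 37/500 + 77/1000 → 151/1000
merge 151/1000 + 28/125 → 3/8
merge 287/1000 + 169/500 → 5/8
merge 3/8 + 5/8 → 1
L = 151/1000 + 3/8 + 5/8 + 1 = 2151/1000 = 2.151 bits/symbol.

2.151 bits/symbol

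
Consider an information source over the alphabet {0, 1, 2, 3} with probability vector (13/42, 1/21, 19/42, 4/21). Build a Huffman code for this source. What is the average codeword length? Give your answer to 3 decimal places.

1.786 bits/symbol

Repeatedly combine the two least-probable nodes; the expected code length is the sum of the merged weights.
merge 1/21 + 4/21 → 5/21
merge 5/21 + 13/42 → 23/42
merge 19/42 + 23/42 → 1
L = 5/21 + 23/42 + 1 = 25/14 ≈ 1.786 bits/symbol.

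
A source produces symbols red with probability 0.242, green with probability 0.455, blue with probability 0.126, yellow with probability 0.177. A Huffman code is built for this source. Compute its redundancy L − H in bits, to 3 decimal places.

Entropy H = −Σ p log₂ p ≈ 1.8310 bits.
Huffman merges: 63/500+177/1000→303/1000; 121/500+303/1000→109/200; 91/200+109/200→1. L = 231/125 ≈ 1.8480.
L − H = 1.8480 − 1.8310 = 0.017 bits.

0.017 bits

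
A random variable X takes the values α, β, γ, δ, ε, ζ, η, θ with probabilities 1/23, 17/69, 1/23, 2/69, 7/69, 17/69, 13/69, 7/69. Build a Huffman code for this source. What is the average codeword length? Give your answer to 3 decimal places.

2.696 bits/symbol

Repeatedly combine the two least-probable nodes; the expected code length is the sum of the merged weights.
merge 2/69 + 1/23 → 5/69
merge 1/23 + 5/69 → 8/69
merge 7/69 + 7/69 → 14/69
merge 8/69 + 13/69 → 7/23
merge 14/69 + 17/69 → 31/69
merge 17/69 + 7/23 → 38/69
merge 31/69 + 38/69 → 1
L = 5/69 + 8/69 + 14/69 + 7/23 + 31/69 + 38/69 + 1 = 62/23 ≈ 2.696 bits/symbol.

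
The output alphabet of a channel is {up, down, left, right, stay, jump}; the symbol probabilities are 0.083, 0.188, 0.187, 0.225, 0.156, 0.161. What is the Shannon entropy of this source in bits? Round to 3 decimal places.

2.530 bits

H = −Σ pᵢ log₂ pᵢ.
−0.083·log₂(0.083) = 0.2980
−0.188·log₂(0.188) = 0.4533
−0.187·log₂(0.187) = 0.4523
−0.225·log₂(0.225) = 0.4842
−0.156·log₂(0.156) = 0.4181
−0.161·log₂(0.161) = 0.4242
Sum ≈ 2.5302 → 2.530 bits.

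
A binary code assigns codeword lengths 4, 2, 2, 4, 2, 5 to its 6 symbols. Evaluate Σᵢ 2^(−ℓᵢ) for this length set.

With common denominator 2^5 = 32: Σ 2^(−ℓᵢ) = 2/32 + 8/32 + 8/32 + 2/32 + 8/32 + 1/32 = 29/32 = 0.90625.

0.90625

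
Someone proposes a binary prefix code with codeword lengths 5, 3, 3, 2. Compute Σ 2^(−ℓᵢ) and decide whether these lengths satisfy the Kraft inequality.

0.53125; yes

With common denominator 2^5 = 32: Σ 2^(−ℓᵢ) = 1/32 + 4/32 + 4/32 + 8/32 = 17/32 = 0.53125.
Kraft's inequality requires Σ ≤ 1; here Σ = 0.53125 ≤ 1, so such a prefix code exists.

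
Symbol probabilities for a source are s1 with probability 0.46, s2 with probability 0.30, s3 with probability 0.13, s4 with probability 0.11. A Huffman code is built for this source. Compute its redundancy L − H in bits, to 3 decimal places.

0.011 bits

Entropy H = −Σ p log₂ p ≈ 1.7694 bits.
Huffman merges: 11/100+13/100→6/25; 6/25+3/10→27/50; 23/50+27/50→1. L = 89/50 ≈ 1.7800.
L − H = 1.7800 − 1.7694 = 0.011 bits.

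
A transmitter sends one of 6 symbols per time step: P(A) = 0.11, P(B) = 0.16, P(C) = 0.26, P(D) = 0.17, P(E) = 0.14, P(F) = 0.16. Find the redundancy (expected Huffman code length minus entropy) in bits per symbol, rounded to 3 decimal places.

Entropy H = −Σ p log₂ p ≈ 2.5333 bits.
Huffman merges: 11/100+7/50→1/4; 4/25+4/25→8/25; 17/100+1/4→21/50; 13/50+8/25→29/50; 21/50+29/50→1. L = 257/100 ≈ 2.5700.
L − H = 2.5700 − 2.5333 = 0.037 bits.

0.037 bits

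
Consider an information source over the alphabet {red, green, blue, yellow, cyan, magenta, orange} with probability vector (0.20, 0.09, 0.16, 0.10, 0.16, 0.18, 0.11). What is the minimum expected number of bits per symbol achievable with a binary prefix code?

2.8 bits/symbol

Repeatedly combine the two least-probable nodes; the expected code length is the sum of the merged weights.
merge 9/100 + 1/10 → 19/100
merge 11/100 + 4/25 → 27/100
merge 4/25 + 9/50 → 17/50
merge 19/100 + 1/5 → 39/100
merge 27/100 + 17/50 → 61/100
merge 39/100 + 61/100 → 1
L = 19/100 + 27/100 + 17/50 + 39/100 + 61/100 + 1 = 14/5 = 2.8 bits/symbol.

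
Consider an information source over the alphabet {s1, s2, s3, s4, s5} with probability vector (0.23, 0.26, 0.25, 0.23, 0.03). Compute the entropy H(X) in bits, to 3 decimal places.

H = −Σ pᵢ log₂ pᵢ.
−0.23·log₂(0.23) = 0.4877
−0.26·log₂(0.26) = 0.5053
−0.25·log₂(0.25) = 0.5000
−0.23·log₂(0.23) = 0.4877
−0.03·log₂(0.03) = 0.1518
Sum ≈ 2.1324 → 2.132 bits.

2.132 bits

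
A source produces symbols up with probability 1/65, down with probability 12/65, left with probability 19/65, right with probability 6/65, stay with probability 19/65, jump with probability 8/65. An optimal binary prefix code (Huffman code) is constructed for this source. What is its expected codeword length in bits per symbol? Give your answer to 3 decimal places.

2.338 bits/symbol

Repeatedly combine the two least-probable nodes; the expected code length is the sum of the merged weights.
merge 1/65 + 6/65 → 7/65
merge 7/65 + 8/65 → 3/13
merge 12/65 + 3/13 → 27/65
merge 19/65 + 19/65 → 38/65
merge 27/65 + 38/65 → 1
L = 7/65 + 3/13 + 27/65 + 38/65 + 1 = 152/65 ≈ 2.338 bits/symbol.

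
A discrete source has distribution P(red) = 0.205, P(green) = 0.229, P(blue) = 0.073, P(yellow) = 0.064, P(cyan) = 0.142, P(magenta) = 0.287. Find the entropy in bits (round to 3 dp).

2.402 bits

H = −Σ pᵢ log₂ pᵢ.
−0.205·log₂(0.205) = 0.4687
−0.229·log₂(0.229) = 0.4870
−0.073·log₂(0.073) = 0.2756
−0.064·log₂(0.064) = 0.2538
−0.142·log₂(0.142) = 0.3999
−0.287·log₂(0.287) = 0.5169
Sum ≈ 2.4019 → 2.402 bits.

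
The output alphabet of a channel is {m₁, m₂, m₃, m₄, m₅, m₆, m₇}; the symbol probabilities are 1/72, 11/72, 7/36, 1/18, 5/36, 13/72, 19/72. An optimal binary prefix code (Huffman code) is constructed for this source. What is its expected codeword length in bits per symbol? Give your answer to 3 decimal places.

Repeatedly combine the two least-probable nodes; the expected code length is the sum of the merged weights.
merge 1/72 + 1/18 → 5/72
merge 5/72 + 5/36 → 5/24
merge 11/72 + 13/72 → 1/3
merge 7/36 + 5/24 → 29/72
merge 19/72 + 1/3 → 43/72
merge 29/72 + 43/72 → 1
L = 5/72 + 5/24 + 1/3 + 29/72 + 43/72 + 1 = 47/18 ≈ 2.611 bits/symbol.

2.611 bits/symbol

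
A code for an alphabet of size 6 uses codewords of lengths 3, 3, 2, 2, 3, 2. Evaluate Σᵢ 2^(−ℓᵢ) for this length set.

With common denominator 2^3 = 8: Σ 2^(−ℓᵢ) = 1/8 + 1/8 + 2/8 + 2/8 + 1/8 + 2/8 = 9/8 = 1.125.

1.125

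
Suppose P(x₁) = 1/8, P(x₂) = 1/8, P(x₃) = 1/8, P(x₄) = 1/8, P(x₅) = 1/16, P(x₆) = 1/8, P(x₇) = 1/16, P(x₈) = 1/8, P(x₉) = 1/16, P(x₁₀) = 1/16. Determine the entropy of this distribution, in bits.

Each probability is a power of 1/2, so log₂(1/p) is an integer.
H = Σ p·log₂(1/p) = 1/8·3 + 1/8·3 + 1/8·3 + 1/8·3 + 1/16·4 + 1/8·3 + 1/16·4 + 1/8·3 + 1/16·4 + 1/16·4 = 3.25 bits.

3.25 bits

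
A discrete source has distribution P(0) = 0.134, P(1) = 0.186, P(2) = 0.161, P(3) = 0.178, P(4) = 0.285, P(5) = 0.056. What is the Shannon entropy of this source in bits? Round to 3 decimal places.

2.456 bits

H = −Σ pᵢ log₂ pᵢ.
−0.134·log₂(0.134) = 0.3886
−0.186·log₂(0.186) = 0.4514
−0.161·log₂(0.161) = 0.4242
−0.178·log₂(0.178) = 0.4432
−0.285·log₂(0.285) = 0.5161
−0.056·log₂(0.056) = 0.2329
Sum ≈ 2.4564 → 2.456 bits.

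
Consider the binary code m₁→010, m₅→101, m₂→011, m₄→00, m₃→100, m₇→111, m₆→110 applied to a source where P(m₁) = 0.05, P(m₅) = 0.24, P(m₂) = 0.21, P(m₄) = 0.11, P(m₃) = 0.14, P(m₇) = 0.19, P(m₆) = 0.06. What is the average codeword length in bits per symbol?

2.89 bits/symbol

L̄ = Σ pᵢ·ℓᵢ = 0.05·3 + 0.24·3 + 0.21·3 + 0.11·2 + 0.14·3 + 0.19·3 + 0.06·3 = 2.89 bits/symbol.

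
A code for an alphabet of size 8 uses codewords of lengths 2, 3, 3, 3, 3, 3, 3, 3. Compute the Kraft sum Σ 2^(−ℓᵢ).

With common denominator 2^3 = 8: Σ 2^(−ℓᵢ) = 2/8 + 1/8 + 1/8 + 1/8 + 1/8 + 1/8 + 1/8 + 1/8 = 9/8 = 1.125.

1.125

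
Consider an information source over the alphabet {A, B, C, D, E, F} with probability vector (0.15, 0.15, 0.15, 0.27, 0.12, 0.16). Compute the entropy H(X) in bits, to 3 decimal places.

2.532 bits

H = −Σ pᵢ log₂ pᵢ.
−0.15·log₂(0.15) = 0.4105
−0.15·log₂(0.15) = 0.4105
−0.15·log₂(0.15) = 0.4105
−0.27·log₂(0.27) = 0.5100
−0.12·log₂(0.12) = 0.3671
−0.16·log₂(0.16) = 0.4230
Sum ≈ 2.5317 → 2.532 bits.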